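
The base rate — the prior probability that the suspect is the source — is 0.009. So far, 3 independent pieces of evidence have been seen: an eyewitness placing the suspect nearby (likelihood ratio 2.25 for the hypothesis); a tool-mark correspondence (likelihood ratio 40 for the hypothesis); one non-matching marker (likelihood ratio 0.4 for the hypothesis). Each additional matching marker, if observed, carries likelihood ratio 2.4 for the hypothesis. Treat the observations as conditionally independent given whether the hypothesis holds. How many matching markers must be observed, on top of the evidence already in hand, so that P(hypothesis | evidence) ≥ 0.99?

7

Prior odds = 0.009/0.991 = 9/991.
Combined Bayes factor of the evidence already in hand = 2.25 × 40 × 0.4 = 36.
Odds after that evidence = (9/991) × 36 = 324/991.
Target odds = 0.99/0.01 = 99.
Need 2.4ⁿ ≥ 99 ÷ (324/991) = 10901/36.
2.4⁶ = 2985984/15625 falls short of 10901/36 but 2.4⁷ = 35831808/78125 reaches it, so n = 7.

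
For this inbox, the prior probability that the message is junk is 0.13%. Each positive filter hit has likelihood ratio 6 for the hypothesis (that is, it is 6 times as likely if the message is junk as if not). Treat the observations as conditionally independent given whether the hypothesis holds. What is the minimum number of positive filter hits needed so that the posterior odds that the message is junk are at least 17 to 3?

Prior odds = 0.0013/0.9987 = 13/9987.
Likelihood ratio per positive filter hit = 6.
Target odds = 17/3.
Require 6ⁿ ≥ 17/3 ÷ (13/9987) = 56593/13.
6⁴ = 1296 falls short of 56593/13 but 6⁵ = 7776 reaches it, so n = 5.

5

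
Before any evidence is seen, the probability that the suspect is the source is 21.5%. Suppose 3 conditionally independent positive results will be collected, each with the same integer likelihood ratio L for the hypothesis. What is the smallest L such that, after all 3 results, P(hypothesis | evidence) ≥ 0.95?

Prior odds = 0.215/0.785 = 43/157.
Target odds = 0.95/0.05 = 19.
Need L³ ≥ 19 ÷ (43/157) = 2983/43.
4³ = 64 < 2983/43 ≤ 125 = 5³, so L = 5.

5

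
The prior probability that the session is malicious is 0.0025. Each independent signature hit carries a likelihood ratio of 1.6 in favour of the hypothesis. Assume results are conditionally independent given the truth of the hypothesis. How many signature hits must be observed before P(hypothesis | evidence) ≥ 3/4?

16

Prior odds: 0.0025 ÷ 0.9975 = 1/399.
Likelihood ratio per signature hit = 1.6.
Target posterior odds = 0.75/0.25 = 3.
Need (1/399) × 1.6ⁿ ≥ 3, i.e. 1.6ⁿ ≥ 1197.
1.6¹⁵ ≈1152.92 falls short of 1197 but 1.6¹⁶ ≈1844.67 reaches it, so n = 16.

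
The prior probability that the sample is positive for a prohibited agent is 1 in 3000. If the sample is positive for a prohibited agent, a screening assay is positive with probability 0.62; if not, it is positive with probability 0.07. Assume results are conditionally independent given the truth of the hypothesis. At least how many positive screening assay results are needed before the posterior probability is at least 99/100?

Prior odds = (1/3000)/(2999/3000) = 1/2999.
Likelihood ratio of a positive = 0.62/0.07 = 62/7.
Target posterior odds = 0.99/0.01 = 99.
Require (62/7)ⁿ ≥ 99 ÷ (1/2999) = 296901.
(62/7)⁵ = 916132832/16807 falls short of 296901 but (62/7)⁶ ≈482794 reaches it, so n = 6.

6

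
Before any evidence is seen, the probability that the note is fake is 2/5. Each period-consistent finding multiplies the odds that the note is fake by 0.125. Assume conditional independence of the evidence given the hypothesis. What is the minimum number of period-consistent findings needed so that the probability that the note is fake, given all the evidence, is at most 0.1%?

Prior odds = 0.4/0.6 = 2/3.
Likelihood ratio per period-consistent finding = 0.125.
Target posterior odds = 0.001/0.999 = 1/999.
Require 0.125ⁿ ≤ 1/999 ÷ (2/3) = 1/666.
0.125³ = 0.001953125 is still above 1/666 but 0.125⁴ = 1/4096 is at or below it, so n = 4.

4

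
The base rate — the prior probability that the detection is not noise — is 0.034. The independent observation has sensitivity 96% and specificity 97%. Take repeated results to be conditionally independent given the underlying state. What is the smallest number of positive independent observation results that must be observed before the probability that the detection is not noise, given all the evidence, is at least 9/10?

Prior odds: 0.034 ÷ 0.966 = 17/483.
False-positive rate = 1 − 0.97 = 0.03; likelihood ratio of a positive = 0.96/0.03 = 32.
Target posterior odds = 0.9/0.1 = 9.
Require 32ⁿ ≥ 9 ÷ (17/483) = 4347/17.
32¹ = 32 falls short of 4347/17 but 32² = 1024 reaches it, so n = 2.

2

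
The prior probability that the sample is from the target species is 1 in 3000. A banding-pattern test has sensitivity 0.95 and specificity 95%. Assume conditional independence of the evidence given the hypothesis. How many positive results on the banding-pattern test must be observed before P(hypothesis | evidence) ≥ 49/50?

Prior odds = (1/3000)/(2999/3000) = 1/2999.
False-positive rate = 1 − 0.95 = 0.05; likelihood ratio of a positive = 0.95/0.05 = 19.
Target posterior odds = 0.98/0.02 = 49.
Require 19ⁿ ≥ 49 ÷ (1/2999) = 146951.
19⁴ = 130321 falls short of 146951 but 19⁵ = 2476099 reaches it, so n = 5.

5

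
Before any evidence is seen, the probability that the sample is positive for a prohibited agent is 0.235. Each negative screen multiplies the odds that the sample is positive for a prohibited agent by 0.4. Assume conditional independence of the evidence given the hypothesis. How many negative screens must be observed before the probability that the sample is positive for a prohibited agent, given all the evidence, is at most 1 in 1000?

Prior odds: 0.235 ÷ 0.765 = 47/153.
Likelihood ratio per negative screen = 0.4.
Target posterior odds = 0.001/0.999 = 1/999.
Need (47/153) × 0.4ⁿ ≤ 1/999, i.e. 0.4ⁿ ≤ 17/5217.
0.4⁶ = 64/15625 is still above 17/5217 but 0.4⁷ = 128/78125 is at or below it, so n = 7.

7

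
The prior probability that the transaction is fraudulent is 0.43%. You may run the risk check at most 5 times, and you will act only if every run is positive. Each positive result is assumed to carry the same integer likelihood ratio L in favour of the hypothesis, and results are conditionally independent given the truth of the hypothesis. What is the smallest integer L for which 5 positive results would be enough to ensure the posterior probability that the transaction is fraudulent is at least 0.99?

8

Prior odds = 0.0043/0.9957 = 43/9957.
Target odds = 0.99/0.01 = 99.
Need L⁵ ≥ 99 ÷ (43/9957) = 985743/43.
7⁵ = 16807 < 985743/43 ≤ 32768 = 8⁵, so L = 8.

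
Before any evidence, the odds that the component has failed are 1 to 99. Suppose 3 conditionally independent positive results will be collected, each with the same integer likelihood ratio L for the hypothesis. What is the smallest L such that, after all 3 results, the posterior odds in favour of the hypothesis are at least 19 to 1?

13

Prior odds = 1/99.
Target odds = 19.
Need L³ ≥ 19 ÷ (1/99) = 1881.
12³ = 1728 < 1881 ≤ 2197 = 13³, so L = 13.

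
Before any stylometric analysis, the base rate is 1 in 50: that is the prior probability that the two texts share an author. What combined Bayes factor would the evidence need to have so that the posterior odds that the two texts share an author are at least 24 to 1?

1176

Prior odds = 0.02/0.98 = 1/49.
Target odds = 24.
Required Bayes factor = 24 ÷ (1/49) = 1176.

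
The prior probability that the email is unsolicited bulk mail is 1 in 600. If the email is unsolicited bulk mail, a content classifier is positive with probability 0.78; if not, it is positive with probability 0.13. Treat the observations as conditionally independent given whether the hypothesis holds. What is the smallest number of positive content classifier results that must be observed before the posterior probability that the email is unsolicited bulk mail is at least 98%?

Prior odds: (1/600) ÷ (599/600) = 1/599.
Likelihood ratio of a positive = 0.78/0.13 = 6.
Target odds: 0.98 ÷ 0.02 = 49.
Require 6ⁿ ≥ 49 ÷ (1/599) = 29351.
6⁵ = 7776 falls short of 29351 but 6⁶ = 46656 reaches it, so n = 6.

6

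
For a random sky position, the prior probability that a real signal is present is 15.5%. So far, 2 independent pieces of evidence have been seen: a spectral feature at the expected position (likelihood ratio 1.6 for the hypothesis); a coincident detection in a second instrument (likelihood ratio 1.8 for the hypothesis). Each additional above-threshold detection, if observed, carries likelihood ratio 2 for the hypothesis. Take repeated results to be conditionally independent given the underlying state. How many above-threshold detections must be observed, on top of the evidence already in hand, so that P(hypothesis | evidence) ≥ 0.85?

4

Prior odds = 0.155/0.845 = 31/169.
Combined Bayes factor of the evidence already in hand = 1.6 × 1.8 = 2.88.
Odds after that evidence = (31/169) × 2.88 = 2232/4225.
Target odds = 0.85/0.15 = 17/3.
Need 2ⁿ ≥ 17/3 ÷ (2232/4225) = 71825/6696.
2³ = 8 falls short of 71825/6696 but 2⁴ = 16 reaches it, so n = 4.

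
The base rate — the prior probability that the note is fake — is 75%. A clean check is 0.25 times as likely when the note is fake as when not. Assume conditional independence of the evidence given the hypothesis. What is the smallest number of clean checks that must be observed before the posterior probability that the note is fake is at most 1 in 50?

Prior odds = 0.75/0.25 = 3.
Likelihood ratio per clean check = 0.25.
Target odds: 0.02 ÷ 0.98 = 1/49.
Require 0.25ⁿ ≤ 1/49 ÷ 3 = 1/147.
0.25³ = 0.015625 is still above 1/147 but 0.25⁴ = 0.00390625 is at or below it, so n = 4.

4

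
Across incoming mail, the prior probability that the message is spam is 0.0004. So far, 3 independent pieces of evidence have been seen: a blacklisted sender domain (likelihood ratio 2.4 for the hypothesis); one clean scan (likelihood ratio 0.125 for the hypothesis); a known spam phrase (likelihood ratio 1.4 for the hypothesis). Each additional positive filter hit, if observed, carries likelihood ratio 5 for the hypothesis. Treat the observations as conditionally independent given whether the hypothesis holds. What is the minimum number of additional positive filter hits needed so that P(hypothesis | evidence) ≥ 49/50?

8

Prior odds = 0.0004/0.9996 = 1/2499.
Combined Bayes factor of the evidence already in hand = 2.4 × 0.125 × 1.4 = 0.42.
Odds after that evidence = (1/2499) × 0.42 = 1/5950.
Target odds = 0.98/0.02 = 49.
Need 5ⁿ ≥ 49 ÷ (1/5950) = 291550.
5⁷ = 78125 falls short of 291550 but 5⁸ = 390625 reaches it, so n = 8.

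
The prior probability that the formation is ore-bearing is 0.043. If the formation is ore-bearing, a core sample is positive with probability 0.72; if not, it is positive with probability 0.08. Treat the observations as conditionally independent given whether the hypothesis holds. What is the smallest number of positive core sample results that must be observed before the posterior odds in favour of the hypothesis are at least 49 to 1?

4

Prior odds = 0.043/0.957 = 43/957.
Likelihood ratio of a positive = 0.72/0.08 = 9.
Target odds = 49.
Require 9ⁿ ≥ 49 ÷ (43/957) = 46893/43.
9³ = 729 falls short of 46893/43 but 9⁴ = 6561 reaches it, so n = 4.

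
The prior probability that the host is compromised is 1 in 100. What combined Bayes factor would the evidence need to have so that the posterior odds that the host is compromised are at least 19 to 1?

1881

Prior odds = 0.01/0.99 = 1/99.
Target odds = 19.
Required Bayes factor = 19 ÷ (1/99) = 1881.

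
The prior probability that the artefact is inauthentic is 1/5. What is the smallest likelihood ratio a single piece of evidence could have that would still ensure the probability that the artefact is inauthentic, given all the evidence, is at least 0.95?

Prior odds = 0.2/0.8 = 0.25.
Target odds = 0.95/0.05 = 19.
Required Bayes factor = 19 ÷ 0.25 = 76.

76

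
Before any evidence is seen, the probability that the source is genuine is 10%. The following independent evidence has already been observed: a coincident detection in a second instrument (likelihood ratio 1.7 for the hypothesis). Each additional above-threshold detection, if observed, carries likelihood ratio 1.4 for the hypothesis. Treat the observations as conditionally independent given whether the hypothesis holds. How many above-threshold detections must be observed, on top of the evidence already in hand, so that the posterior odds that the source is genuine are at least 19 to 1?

14

Prior odds = 0.1/0.9 = 1/9.
Bayes factor of the evidence already in hand = 1.7.
Odds after that evidence = (1/9) × 1.7 = 17/90.
Target odds = 19.
Need 1.4ⁿ ≥ 19 ÷ (17/90) = 1710/17.
1.4¹³ ≈79.3715 falls short of 1710/17 but 1.4¹⁴ ≈111.12 reaches it, so n = 14.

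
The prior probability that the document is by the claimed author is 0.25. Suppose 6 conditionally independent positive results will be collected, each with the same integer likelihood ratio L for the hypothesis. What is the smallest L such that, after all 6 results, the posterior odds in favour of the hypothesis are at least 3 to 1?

Prior odds = 0.25/0.75 = 1/3.
Target odds = 3.
Need L⁶ ≥ 3 ÷ (1/3) = 9.
1⁶ = 1 < 9 ≤ 64 = 2⁶, so L = 2.

2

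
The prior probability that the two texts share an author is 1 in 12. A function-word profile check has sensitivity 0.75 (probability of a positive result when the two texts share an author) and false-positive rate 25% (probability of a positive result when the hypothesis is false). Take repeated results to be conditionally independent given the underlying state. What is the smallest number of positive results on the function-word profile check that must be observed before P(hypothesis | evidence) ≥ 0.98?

6

Prior odds: (1/12) ÷ (11/12) = 1/11.
Likelihood ratio of a positive result = 0.75/0.25 = 3.
Target odds: 0.98 ÷ 0.02 = 49.
Require 3ⁿ ≥ 49 ÷ (1/11) = 539.
3⁵ = 243 falls short of 539 but 3⁶ = 729 reaches it, so n = 6.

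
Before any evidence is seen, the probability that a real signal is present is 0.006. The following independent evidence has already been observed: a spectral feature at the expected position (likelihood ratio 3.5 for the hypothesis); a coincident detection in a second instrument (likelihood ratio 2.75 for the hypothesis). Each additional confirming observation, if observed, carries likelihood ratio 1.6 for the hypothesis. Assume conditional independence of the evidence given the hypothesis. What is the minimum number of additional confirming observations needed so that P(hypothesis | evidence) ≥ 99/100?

16

Prior odds = 0.006/0.994 = 3/497.
Combined Bayes factor of the evidence already in hand = 3.5 × 2.75 = 9.625.
Odds after that evidence = (3/497) × 9.625 = 33/568.
Target odds = 0.99/0.01 = 99.
Need 1.6ⁿ ≥ 99 ÷ (33/568) = 1704.
1.6¹⁵ ≈1152.92 falls short of 1704 but 1.6¹⁶ ≈1844.67 reaches it, so n = 16.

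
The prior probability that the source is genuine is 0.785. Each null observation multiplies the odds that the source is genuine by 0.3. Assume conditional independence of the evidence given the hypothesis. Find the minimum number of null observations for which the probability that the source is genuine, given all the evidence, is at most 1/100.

5

Prior odds: 0.785 ÷ 0.215 = 157/43.
Likelihood ratio per null observation = 0.3.
Target posterior odds = 0.01/0.99 = 1/99.
Require 0.3ⁿ ≤ 1/99 ÷ (157/43) = 43/15543.
0.3⁴ = 0.0081 is still above 43/15543 but 0.3⁵ = 243/100000 is at or below it, so n = 5.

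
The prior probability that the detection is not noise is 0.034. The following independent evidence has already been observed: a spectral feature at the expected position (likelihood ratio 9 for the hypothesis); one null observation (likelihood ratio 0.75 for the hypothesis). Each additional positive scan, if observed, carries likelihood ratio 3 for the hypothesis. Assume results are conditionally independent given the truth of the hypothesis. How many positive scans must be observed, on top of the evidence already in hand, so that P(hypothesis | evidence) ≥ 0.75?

Prior odds = 0.034/0.966 = 17/483.
Combined Bayes factor of the evidence already in hand = 9 × 0.75 = 6.75.
Odds after that evidence = (17/483) × 6.75 = 153/644.
Target odds = 0.75/0.25 = 3.
Need 3ⁿ ≥ 3 ÷ (153/644) = 644/51.
3² = 9 falls short of 644/51 but 3³ = 27 reaches it, so n = 3.

3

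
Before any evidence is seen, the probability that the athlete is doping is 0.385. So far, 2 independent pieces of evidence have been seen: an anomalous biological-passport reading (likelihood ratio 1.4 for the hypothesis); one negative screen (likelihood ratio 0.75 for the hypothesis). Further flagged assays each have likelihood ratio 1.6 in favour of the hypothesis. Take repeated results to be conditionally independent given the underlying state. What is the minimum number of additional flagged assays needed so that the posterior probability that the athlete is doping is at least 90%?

6

Prior odds = 0.385/0.615 = 77/123.
Combined Bayes factor of the evidence already in hand = 1.4 × 0.75 = 1.05.
Odds after that evidence = (77/123) × 1.05 = 539/820.
Target odds = 0.9/0.1 = 9.
Need 1.6ⁿ ≥ 9 ÷ (539/820) = 7380/539.
1.6⁵ = 10.48576 falls short of 7380/539 but 1.6⁶ = 262144/15625 reaches it, so n = 6.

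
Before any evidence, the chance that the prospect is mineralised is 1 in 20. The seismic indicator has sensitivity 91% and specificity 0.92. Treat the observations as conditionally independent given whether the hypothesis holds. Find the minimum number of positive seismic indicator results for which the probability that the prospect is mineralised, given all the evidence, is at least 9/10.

Prior odds: 0.05 ÷ 0.95 = 1/19.
False-positive rate = 1 − 0.92 = 0.08; likelihood ratio of a positive = 0.91/0.08 = 11.375.
Target odds: 0.9 ÷ 0.1 = 9.
Need (1/19) × 11.375ⁿ ≥ 9, i.e. 11.375ⁿ ≥ 171.
11.375² = 129.390625 falls short of 171 but 11.375³ = 753571/512 reaches it, so n = 3.

3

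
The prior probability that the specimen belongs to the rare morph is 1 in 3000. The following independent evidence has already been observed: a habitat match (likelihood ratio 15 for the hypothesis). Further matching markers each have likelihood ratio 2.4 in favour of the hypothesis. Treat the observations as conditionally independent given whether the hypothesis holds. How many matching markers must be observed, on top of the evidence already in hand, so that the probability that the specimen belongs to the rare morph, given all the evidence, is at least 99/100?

12

Prior odds = (1/3000)/(2999/3000) = 1/2999.
Bayes factor of the evidence already in hand = 15.
Odds after that evidence = (1/2999) × 15 = 15/2999.
Target odds = 0.99/0.01 = 99.
Need 2.4ⁿ ≥ 99 ÷ (15/2999) = 19793.4.
2.4¹¹ ≈15216.8 falls short of 19793.4 but 2.4¹² ≈36520.3 reaches it, so n = 12.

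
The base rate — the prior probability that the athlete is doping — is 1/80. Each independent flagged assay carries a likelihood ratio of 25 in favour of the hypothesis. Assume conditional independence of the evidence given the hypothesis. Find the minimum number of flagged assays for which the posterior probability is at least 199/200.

Prior odds: 0.0125 ÷ 0.9875 = 1/79.
Likelihood ratio per flagged assay = 25.
Target posterior odds = 0.995/0.005 = 199.
Require 25ⁿ ≥ 199 ÷ (1/79) = 15721.
25³ = 15625 falls short of 15721 but 25⁴ = 390625 reaches it, so n = 4.

4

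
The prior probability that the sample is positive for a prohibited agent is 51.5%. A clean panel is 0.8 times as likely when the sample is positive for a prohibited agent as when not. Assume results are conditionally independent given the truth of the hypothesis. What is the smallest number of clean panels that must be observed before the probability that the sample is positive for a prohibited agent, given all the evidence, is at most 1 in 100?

21

Prior odds = 0.515/0.485 = 103/97.
Likelihood ratio per clean panel = 0.8.
Target posterior odds = 0.01/0.99 = 1/99.
Require 0.8ⁿ ≤ 1/99 ÷ (103/97) = 97/10197.
0.8²⁰ ≈0.0115292 is still above 97/10197 but 0.8²¹ ≈0.00922337 is at or below it, so n = 21.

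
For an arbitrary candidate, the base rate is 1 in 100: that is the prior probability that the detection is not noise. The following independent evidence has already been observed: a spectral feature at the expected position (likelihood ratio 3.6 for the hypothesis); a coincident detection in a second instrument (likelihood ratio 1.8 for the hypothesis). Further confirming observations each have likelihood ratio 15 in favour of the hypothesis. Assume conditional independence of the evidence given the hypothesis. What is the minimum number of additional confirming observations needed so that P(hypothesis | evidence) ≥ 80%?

2

Prior odds = 0.01/0.99 = 1/99.
Combined Bayes factor of the evidence already in hand = 3.6 × 1.8 = 6.48.
Odds after that evidence = (1/99) × 6.48 = 18/275.
Target odds = 0.8/0.2 = 4.
Need 15ⁿ ≥ 4 ÷ (18/275) = 550/9.
15¹ = 15 falls short of 550/9 but 15² = 225 reaches it, so n = 2.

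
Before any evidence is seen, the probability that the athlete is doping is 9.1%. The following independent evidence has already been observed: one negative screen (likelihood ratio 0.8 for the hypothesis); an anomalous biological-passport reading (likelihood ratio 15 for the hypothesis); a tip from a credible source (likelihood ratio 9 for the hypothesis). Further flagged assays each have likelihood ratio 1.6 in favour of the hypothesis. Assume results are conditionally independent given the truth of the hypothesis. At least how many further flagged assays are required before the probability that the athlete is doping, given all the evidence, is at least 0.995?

Prior odds = 0.091/0.909 = 91/909.
Combined Bayes factor of the evidence already in hand = 0.8 × 15 × 9 = 108.
Odds after that evidence = (91/909) × 108 = 1092/101.
Target odds = 0.995/0.005 = 199.
Need 1.6ⁿ ≥ 199 ÷ (1092/101) = 20099/1092.
1.6⁶ = 262144/15625 falls short of 20099/1092 but 1.6⁷ = 2097152/78125 reaches it, so n = 7.

7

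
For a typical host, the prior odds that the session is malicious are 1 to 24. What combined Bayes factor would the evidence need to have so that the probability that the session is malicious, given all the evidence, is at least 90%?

Prior odds = 1/24.
Target odds = 0.9/0.1 = 9.
Required Bayes factor = 9 ÷ (1/24) = 216.

216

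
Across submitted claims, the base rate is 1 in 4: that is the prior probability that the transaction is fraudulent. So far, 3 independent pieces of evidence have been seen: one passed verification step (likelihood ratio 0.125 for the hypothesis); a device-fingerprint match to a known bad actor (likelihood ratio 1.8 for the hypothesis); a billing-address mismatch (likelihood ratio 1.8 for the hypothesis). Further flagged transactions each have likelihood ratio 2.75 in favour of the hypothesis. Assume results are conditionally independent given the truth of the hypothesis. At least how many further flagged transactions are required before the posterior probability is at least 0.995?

Prior odds = 0.25/0.75 = 1/3.
Combined Bayes factor of the evidence already in hand = 0.125 × 1.8 × 1.8 = 0.405.
Odds after that evidence = (1/3) × 0.405 = 0.135.
Target odds = 0.995/0.005 = 199.
Need 2.75ⁿ ≥ 199 ÷ 0.135 = 39800/27.
2.75⁷ = 19487171/16384 falls short of 39800/27 but 2.75⁸ = 214358881/65536 reaches it, so n = 8.

8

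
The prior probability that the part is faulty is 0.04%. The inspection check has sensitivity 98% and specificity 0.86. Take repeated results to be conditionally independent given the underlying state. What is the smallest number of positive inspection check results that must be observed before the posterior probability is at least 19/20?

6

Prior odds: 0.0004 ÷ 0.9996 = 1/2499.
False-positive rate = 1 − 0.86 = 0.14; likelihood ratio of a positive = 0.98/0.14 = 7.
Target odds: 0.95 ÷ 0.05 = 19.
Need (1/2499) × 7ⁿ ≥ 19, i.e. 7ⁿ ≥ 47481.
7⁵ = 16807 falls short of 47481 but 7⁶ = 117649 reaches it, so n = 6.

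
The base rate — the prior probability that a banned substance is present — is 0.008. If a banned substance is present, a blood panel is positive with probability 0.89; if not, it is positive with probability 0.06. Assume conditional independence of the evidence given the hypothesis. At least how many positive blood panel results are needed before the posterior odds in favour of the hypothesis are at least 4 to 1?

3

Prior odds = 0.008/0.992 = 1/124.
Likelihood ratio of a positive = 0.89/0.06 = 89/6.
Target odds = 4.
Need (1/124) × (89/6)ⁿ ≥ 4, i.e. (89/6)ⁿ ≥ 496.
(89/6)² = 7921/36 falls short of 496 but (89/6)³ = 704969/216 reaches it, so n = 3.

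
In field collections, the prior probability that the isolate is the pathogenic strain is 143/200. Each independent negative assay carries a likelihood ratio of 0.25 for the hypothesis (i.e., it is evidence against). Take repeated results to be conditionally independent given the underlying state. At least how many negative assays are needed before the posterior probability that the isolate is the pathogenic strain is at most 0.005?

Prior odds: 0.715 ÷ 0.285 = 143/57.
Likelihood ratio per negative assay = 0.25.
Target odds: 0.005 ÷ 0.995 = 1/199.
Require 0.25ⁿ ≤ 1/199 ÷ (143/57) = 57/28457.
0.25⁴ = 0.00390625 is still above 57/28457 but 0.25⁵ = 1/1024 is at or below it, so n = 5.

5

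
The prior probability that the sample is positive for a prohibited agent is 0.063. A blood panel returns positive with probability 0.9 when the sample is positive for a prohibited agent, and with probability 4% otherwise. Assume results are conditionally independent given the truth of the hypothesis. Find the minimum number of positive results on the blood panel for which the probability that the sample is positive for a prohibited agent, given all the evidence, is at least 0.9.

Prior odds: 0.063 ÷ 0.937 = 63/937.
Likelihood ratio of a positive result = 0.9/0.04 = 22.5.
Target odds: 0.9 ÷ 0.1 = 9.
Need (63/937) × 22.5ⁿ ≥ 9, i.e. 22.5ⁿ ≥ 937/7.
22.5¹ = 22.5 falls short of 937/7 but 22.5² = 506.25 reaches it, so n = 2.

2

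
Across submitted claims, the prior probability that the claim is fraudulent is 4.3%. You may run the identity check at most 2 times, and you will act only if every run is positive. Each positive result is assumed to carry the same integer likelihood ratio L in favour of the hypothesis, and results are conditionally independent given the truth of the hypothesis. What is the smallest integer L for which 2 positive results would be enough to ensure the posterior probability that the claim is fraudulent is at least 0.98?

34

Prior odds = 0.043/0.957 = 43/957.
Target odds = 0.98/0.02 = 49.
Need L² ≥ 49 ÷ (43/957) = 46893/43.
33² = 1089 < 46893/43 ≤ 1156 = 34², so L = 34.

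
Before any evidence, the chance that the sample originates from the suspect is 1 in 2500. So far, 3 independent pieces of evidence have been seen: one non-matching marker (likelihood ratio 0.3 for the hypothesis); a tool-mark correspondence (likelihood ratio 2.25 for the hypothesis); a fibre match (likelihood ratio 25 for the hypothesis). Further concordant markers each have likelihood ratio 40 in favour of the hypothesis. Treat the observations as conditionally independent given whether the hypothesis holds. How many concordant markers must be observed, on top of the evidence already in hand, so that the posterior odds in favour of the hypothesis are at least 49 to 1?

Prior odds = 0.0004/0.9996 = 1/2499.
Combined Bayes factor of the evidence already in hand = 0.3 × 2.25 × 25 = 16.875.
Odds after that evidence = (1/2499) × 16.875 = 45/6664.
Target odds = 49.
Need 40ⁿ ≥ 49 ÷ (45/6664) = 326536/45.
40² = 1600 falls short of 326536/45 but 40³ = 64000 reaches it, so n = 3.

3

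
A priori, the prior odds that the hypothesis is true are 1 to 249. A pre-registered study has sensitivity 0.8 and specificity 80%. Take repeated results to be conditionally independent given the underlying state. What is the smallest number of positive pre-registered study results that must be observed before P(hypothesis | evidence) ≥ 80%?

Prior odds = 1/249.
False-positive rate = 1 − 0.8 = 0.2; likelihood ratio of a positive = 0.8/0.2 = 4.
Target odds: 0.8 ÷ 0.2 = 4.
Need (1/249) × 4ⁿ ≥ 4, i.e. 4ⁿ ≥ 996.
4⁴ = 256 falls short of 996 but 4⁵ = 1024 reaches it, so n = 5.

5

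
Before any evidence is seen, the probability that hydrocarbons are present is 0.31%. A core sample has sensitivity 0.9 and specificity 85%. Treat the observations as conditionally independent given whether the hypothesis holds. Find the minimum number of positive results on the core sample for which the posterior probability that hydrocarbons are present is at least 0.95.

5

Prior odds: 0.0031 ÷ 0.9969 = 31/9969.
False-positive rate = 1 − 0.85 = 0.15; likelihood ratio of a positive = 0.9/0.15 = 6.
Target posterior odds = 0.95/0.05 = 19.
Require 6ⁿ ≥ 19 ÷ (31/9969) = 189411/31.
6⁴ = 1296 falls short of 189411/31 but 6⁵ = 7776 reaches it, so n = 5.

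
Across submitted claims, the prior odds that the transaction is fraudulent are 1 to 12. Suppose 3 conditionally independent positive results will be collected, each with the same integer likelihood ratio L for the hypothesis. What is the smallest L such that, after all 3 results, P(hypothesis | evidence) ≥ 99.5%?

Prior odds = 1/12.
Target odds = 0.995/0.005 = 199.
Need L³ ≥ 199 ÷ (1/12) = 2388.
13³ = 2197 < 2388 ≤ 2744 = 14³, so L = 14.

14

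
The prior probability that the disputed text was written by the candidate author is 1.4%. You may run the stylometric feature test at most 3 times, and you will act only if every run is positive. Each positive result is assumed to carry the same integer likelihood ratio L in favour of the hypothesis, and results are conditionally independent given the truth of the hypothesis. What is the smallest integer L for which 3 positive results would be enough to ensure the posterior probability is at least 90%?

9

Prior odds = 0.014/0.986 = 7/493.
Target odds = 0.9/0.1 = 9.
Need L³ ≥ 9 ÷ (7/493) = 4437/7.
8³ = 512 < 4437/7 ≤ 729 = 9³, so L = 9.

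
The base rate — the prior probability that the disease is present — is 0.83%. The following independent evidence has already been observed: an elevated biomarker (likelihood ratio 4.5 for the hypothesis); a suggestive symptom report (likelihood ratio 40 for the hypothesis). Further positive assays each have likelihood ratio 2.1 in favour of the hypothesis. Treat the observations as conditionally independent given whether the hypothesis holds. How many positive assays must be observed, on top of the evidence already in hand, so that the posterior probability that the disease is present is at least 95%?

Prior odds = 0.0083/0.9917 = 83/9917.
Combined Bayes factor of the evidence already in hand = 4.5 × 40 = 180.
Odds after that evidence = (83/9917) × 180 = 14940/9917.
Target odds = 0.95/0.05 = 19.
Need 2.1ⁿ ≥ 19 ÷ (14940/9917) = 188423/14940.
2.1³ = 9.261 falls short of 188423/14940 but 2.1⁴ = 19.4481 reaches it, so n = 4.

4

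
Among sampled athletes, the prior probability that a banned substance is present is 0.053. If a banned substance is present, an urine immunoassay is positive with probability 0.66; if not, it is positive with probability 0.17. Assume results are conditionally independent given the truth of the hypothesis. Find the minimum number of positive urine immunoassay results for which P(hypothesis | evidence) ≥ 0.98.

Prior odds = 0.053/0.947 = 53/947.
Likelihood ratio of a positive = 0.66/0.17 = 66/17.
Target posterior odds = 0.98/0.02 = 49.
Require (66/17)ⁿ ≥ 49 ÷ (53/947) = 46403/53.
(66/17)⁴ = 18974736/83521 falls short of 46403/53 but (66/17)⁵ ≈882.013 reaches it, so n = 5.

5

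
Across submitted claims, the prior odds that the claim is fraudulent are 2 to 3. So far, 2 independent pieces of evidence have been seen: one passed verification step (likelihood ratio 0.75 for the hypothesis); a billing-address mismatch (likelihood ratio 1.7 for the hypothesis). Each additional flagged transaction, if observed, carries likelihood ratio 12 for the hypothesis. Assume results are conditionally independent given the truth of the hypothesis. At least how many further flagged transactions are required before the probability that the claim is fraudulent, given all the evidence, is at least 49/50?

Prior odds = 2/3.
Combined Bayes factor of the evidence already in hand = 0.75 × 1.7 = 1.275.
Odds after that evidence = (2/3) × 1.275 = 0.85.
Target odds = 0.98/0.02 = 49.
Need 12ⁿ ≥ 49 ÷ 0.85 = 980/17.
12¹ = 12 falls short of 980/17 but 12² = 144 reaches it, so n = 2.

2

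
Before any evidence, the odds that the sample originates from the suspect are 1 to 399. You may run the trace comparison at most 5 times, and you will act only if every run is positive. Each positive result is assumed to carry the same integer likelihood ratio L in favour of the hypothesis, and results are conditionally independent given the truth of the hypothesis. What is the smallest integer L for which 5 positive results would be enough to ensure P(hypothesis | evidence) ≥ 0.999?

Prior odds = 1/399.
Target odds = 0.999/0.001 = 999.
Need L⁵ ≥ 999 ÷ (1/399) = 398601.
13⁵ = 371293 < 398601 ≤ 537824 = 14⁵, so L = 14.

14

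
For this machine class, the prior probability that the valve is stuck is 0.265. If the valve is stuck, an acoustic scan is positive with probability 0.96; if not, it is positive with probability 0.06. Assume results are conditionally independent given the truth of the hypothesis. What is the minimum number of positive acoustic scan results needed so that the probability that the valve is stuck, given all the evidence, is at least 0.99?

3

Prior odds: 0.265 ÷ 0.735 = 53/147.
Likelihood ratio of a positive = 0.96/0.06 = 16.
Target posterior odds = 0.99/0.01 = 99.
Need (53/147) × 16ⁿ ≥ 99, i.e. 16ⁿ ≥ 14553/53.
16² = 256 falls short of 14553/53 but 16³ = 4096 reaches it, so n = 3.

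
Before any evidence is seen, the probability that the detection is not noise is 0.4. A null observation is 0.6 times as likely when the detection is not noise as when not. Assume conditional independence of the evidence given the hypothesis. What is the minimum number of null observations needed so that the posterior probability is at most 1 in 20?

Prior odds: 0.4 ÷ 0.6 = 2/3.
Likelihood ratio per null observation = 0.6.
Target posterior odds = 0.05/0.95 = 1/19.
Require 0.6ⁿ ≤ 1/19 ÷ (2/3) = 3/38.
0.6⁴ = 0.1296 is still above 3/38 but 0.6⁵ = 0.07776 is at or below it, so n = 5.

5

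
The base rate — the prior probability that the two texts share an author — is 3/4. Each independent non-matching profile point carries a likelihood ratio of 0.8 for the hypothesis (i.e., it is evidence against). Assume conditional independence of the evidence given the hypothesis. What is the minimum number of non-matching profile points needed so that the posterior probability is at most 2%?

23

Prior odds: 0.75 ÷ 0.25 = 3.
Likelihood ratio per non-matching profile point = 0.8.
Target posterior odds = 0.02/0.98 = 1/49.
Require 0.8ⁿ ≤ 1/49 ÷ 3 = 1/147.
0.8²² ≈0.0073787 is still above 1/147 but 0.8²³ ≈0.00590296 is at or below it, so n = 23.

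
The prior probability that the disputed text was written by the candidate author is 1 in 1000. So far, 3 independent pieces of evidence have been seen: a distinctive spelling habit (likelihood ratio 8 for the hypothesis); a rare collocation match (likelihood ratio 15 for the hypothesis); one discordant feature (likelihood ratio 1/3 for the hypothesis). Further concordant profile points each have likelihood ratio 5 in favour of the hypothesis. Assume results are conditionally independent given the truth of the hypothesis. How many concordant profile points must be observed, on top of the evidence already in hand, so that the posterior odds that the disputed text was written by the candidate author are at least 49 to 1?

5

Prior odds = 0.001/0.999 = 1/999.
Combined Bayes factor of the evidence already in hand = 8 × 15 × (1/3) = 40.
Odds after that evidence = (1/999) × 40 = 40/999.
Target odds = 49.
Need 5ⁿ ≥ 49 ÷ (40/999) = 1223.775.
5⁴ = 625 falls short of 1223.775 but 5⁵ = 3125 reaches it, so n = 5.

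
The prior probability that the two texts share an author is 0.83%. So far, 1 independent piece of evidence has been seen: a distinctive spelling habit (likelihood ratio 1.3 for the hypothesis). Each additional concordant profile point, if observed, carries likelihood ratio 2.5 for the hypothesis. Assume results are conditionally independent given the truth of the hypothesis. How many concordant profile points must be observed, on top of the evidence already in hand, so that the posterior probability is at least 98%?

10

Prior odds = 0.0083/0.9917 = 83/9917.
Bayes factor of the evidence already in hand = 1.3.
Odds after that evidence = (83/9917) × 1.3 = 1079/99170.
Target odds = 0.98/0.02 = 49.
Need 2.5ⁿ ≥ 49 ÷ (1079/99170) = 4859330/1079.
2.5⁹ = 1953125/512 falls short of 4859330/1079 but 2.5¹⁰ = 9765625/1024 reaches it, so n = 10.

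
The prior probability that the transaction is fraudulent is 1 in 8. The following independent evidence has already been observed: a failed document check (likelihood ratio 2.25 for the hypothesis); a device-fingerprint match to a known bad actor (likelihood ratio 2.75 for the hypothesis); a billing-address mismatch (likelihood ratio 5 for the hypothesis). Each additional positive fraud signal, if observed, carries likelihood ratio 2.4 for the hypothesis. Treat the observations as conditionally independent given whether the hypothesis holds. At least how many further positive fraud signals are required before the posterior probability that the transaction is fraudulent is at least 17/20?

Prior odds = 0.125/0.875 = 1/7.
Combined Bayes factor of the evidence already in hand = 2.25 × 2.75 × 5 = 30.9375.
Odds after that evidence = (1/7) × 30.9375 = 495/112.
Target odds = 0.85/0.15 = 17/3.
Need 2.4ⁿ ≥ 17/3 ÷ (495/112) = 1904/1485.
2.4¹ = 2.4, which meets the required 1904/1485; so n = 1.

1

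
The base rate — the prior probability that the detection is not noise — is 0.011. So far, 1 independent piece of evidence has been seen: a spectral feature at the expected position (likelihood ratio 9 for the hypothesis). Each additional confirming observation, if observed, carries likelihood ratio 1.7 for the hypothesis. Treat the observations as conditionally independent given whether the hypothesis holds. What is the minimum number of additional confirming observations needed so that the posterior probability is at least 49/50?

Prior odds = 0.011/0.989 = 11/989.
Bayes factor of the evidence already in hand = 9.
Odds after that evidence = (11/989) × 9 = 99/989.
Target odds = 0.98/0.02 = 49.
Need 1.7ⁿ ≥ 49 ÷ (99/989) = 48461/99.
1.7¹¹ ≈342.719 falls short of 48461/99 but 1.7¹² ≈582.622 reaches it, so n = 12.

12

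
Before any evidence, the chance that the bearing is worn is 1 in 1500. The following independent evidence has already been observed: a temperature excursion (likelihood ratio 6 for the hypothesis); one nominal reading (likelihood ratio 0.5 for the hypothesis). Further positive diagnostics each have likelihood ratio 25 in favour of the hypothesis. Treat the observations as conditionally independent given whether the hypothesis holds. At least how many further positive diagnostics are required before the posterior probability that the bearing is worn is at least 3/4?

3

Prior odds = (1/1500)/(1499/1500) = 1/1499.
Combined Bayes factor of the evidence already in hand = 6 × 0.5 = 3.
Odds after that evidence = (1/1499) × 3 = 3/1499.
Target odds = 0.75/0.25 = 3.
Need 25ⁿ ≥ 3 ÷ (3/1499) = 1499.
25² = 625 falls short of 1499 but 25³ = 15625 reaches it, so n = 3.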